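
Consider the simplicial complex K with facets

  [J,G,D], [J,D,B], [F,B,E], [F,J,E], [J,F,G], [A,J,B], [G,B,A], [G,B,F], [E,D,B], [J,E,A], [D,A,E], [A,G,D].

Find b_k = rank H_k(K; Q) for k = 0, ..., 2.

We work with the vertex ordering A < B < D < E < F < G < J. The simplices of K, each written with vertices in increasing order, are:

  0-simplices (7): A, B, D, E, F, G, J
  1-simplices (18): AB, AD, AE, AG, AJ, BD, BE, BF, BG, BJ, DE, DG, DJ, EF, EJ, FG, FJ, GJ
  2-simplices (12): ABG, ABJ, ADE, ADG, AEJ, BDE, BDJ, BEF, BFG, DGJ, EFJ, FGJ

Hence C_0 ≅ Z^7, C_1 ≅ Z^18, C_2 ≅ Z^12.

Boundary ∂_1: C_1 → C_0 is given by ∂[p,q] = [q] − [p].
The resulting 7×18 matrix has rank 6, and its Smith normal form has invariant factors (1,1,1,1,1,1).

∂_2: C_2 → C_1 maps a triangle to the signed sum of its edges. For instance
  ∂ADG = DG − AG + AD,
  ∂ADE = DE − AE + AD.
This gives a 18×12 integer matrix of rank 12; reducing to Smith normal form yields diagonal entries (1,1,1,1,1,1,1,1,1,1,1,2).

Now H_k = ker ∂_k / im ∂_{k+1}, so:

  H_0: rank C_0 − rank ∂_1 = 7 − 6 = 1, and the invariant factors of ∂_1 are all 1, so H_0 ≅ Z.
  H_1: rank ker ∂_1 − rank ∂_2 = (18 − 6) − 12 = 0, and ∂_2 has invariant factor 2 > 1, so H_1 ≅ Z/2Z.
  H_2: rank ker ∂_2 − rank ∂_3 = (12 − 12) − 0 = 0, and there is no ∂_3, so H_2 ≅ 0.

Hence the Betti numbers are b_0 = 1, b_1 = 0, b_2 = 0.

b_0 = 1, b_1 = 0, b_2 = 0.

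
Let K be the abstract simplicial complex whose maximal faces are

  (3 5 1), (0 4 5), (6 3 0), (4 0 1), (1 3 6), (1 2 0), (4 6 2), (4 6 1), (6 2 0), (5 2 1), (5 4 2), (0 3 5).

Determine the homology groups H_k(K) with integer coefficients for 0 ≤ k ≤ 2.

H_0 = Z,  H_1 = Z/2,  H_2 = 0.

K has 7 vertices, 18 edges, 12 triangles.
rank ∂_0 = 0, rank ∂_1 = 6 ⇒ b_0 = 7 − 0 − 6 = 1; all invariant factors of ∂_1 are 1 so no torsion. So H_0 ≅ Z.
rank ∂_1 = 6, rank ∂_2 = 12 ⇒ b_1 = 18 − 6 − 12 = 0; ∂_2 has invariant factor(s) [2] giving torsion. So H_1 ≅ Z/2.
rank ∂_2 = 12, rank ∂_3 = 0 ⇒ b_2 = 12 − 12 − 0 = 0. So H_2 ≅ 0.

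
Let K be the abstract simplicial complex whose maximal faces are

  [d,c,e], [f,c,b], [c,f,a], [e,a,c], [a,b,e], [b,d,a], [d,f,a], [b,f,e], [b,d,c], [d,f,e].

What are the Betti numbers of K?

b_0 = 1, b_1 = 0, b_2 = 0.

We work with the vertex ordering a < b < c < d < e < f. The simplices of K, each written with vertices in increasing order, are:

  0-simplices (6): a, b, c, d, e, f
  1-simplices (15): ab, ac, ad, ae, af, bc, bd, be, bf, cd, ce, cf, de, df, ef
  2-simplices (10): abd, abe, ace, acf, adf, bcd, bcf, bef, cde, def

so the chain groups are C_0 ≅ Z^6, C_1 ≅ Z^15, C_2 ≅ Z^10.

∂_1: C_1 → C_0 sends each edge [p,q] (with p < q) to q − p.
This gives a 6×15 integer matrix of rank 5; reducing to Smith normal form yields diagonal entries (1,1,1,1,1).

Boundary ∂_2: C_2 → C_1 maps a triangle to the signed sum of its edges. For instance
  ∂abd = bd − ad + ab,
  ∂abe = be − ae + ab.
This gives a 15×10 integer matrix of rank 10; reducing to Smith normal form yields diagonal entries (1,1,1,1,1,1,1,1,1,2).

Computing H_k = (kernel of ∂_k) / (image of ∂_{k+1}):

  H_0: rank C_0 − rank ∂_1 = 6 − 5 = 1, and the invariant factors of ∂_1 are all 1, so H_0 = Z.
  H_1: rank ker ∂_1 − rank ∂_2 = (15 − 5) − 10 = 0, and ∂_2 has invariant factor 2 > 1, so H_1 = Z/2.
  H_2: rank ker ∂_2 − rank ∂_3 = (10 − 10) − 0 = 0, and there is no ∂_3, so H_2 = 0.

(K is a triangulation of the real projective plane RP^2.)

Hence the Betti numbers are b_0 = 1, b_1 = 0, b_2 = 0.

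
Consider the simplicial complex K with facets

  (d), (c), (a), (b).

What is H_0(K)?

H_0 = Z^4.

Order the vertices as a < b < c < d. Listing each simplex with vertices in this order, K has dimension 0 with simplices:

  0-simplices (4): a, b, c, d

so the chain groups are C_0 ≅ Z^4.

Computing H_k = (kernel of ∂_k) / (image of ∂_{k+1}):

  H_0: rank C_0 − rank ∂_1 = 4 − 0 = 4, and there is no ∂_1, so H_0 ≅ Z^4.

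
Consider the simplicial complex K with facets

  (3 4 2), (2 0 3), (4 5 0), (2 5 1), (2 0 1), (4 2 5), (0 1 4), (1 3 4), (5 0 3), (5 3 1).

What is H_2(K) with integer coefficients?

H_2 ≅ 0.

We work with the vertex ordering 0 < 1 < 2 < 3 < 4 < 5. The simplices of K, each written with vertices in increasing order, are:

  0-simplices (6): [0], [1], [2], [3], [4], [5]
  1-simplices (15): [0,1], [0,2], [0,3], [0,4], [0,5], [1,2], [1,3], [1,4], [1,5], [2,3], [2,4], [2,5], [3,4], [3,5], [4,5]
  2-simplices (10): [0,1,2], [0,1,4], [0,2,3], [0,3,5], [0,4,5], [1,2,5], [1,3,4], [1,3,5], [2,3,4], [2,4,5]

so the chain groups are C_0 ≅ Z^6, C_1 ≅ Z^15, C_2 ≅ Z^10.

Boundary ∂_1: C_1 → C_0 maps an edge to its endpoints' difference, ∂[p,q] = q − p.
As a 6×15 matrix over Z this has rank 5, with invariant factors (1,1,1,1,1).

∂_2: C_2 → C_1 acts by ∂[p,q,r] = [q,r] − [p,r] + [p,q]. For instance
  ∂[2,3,4] = [3,4] − [2,4] + [2,3],
  ∂[2,4,5] = [4,5] − [2,5] + [2,4].
The 15×10 boundary matrix has rank 10 and Smith normal form diag(1,1,1,1,1,1,1,1,1,2).

From H_k ≅ ker(∂_k) / im(∂_{k+1}) we obtain:

  H_2: rank ker ∂_2 − rank ∂_3 = (10 − 10) − 0 = 0, and there is no ∂_3, so H_2 ≅ 0.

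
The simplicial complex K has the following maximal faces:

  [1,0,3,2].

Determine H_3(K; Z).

H_3 = 0.

Take the total order 0 < 1 < 2 < 3 on the vertex set. Then K (dimension 3) consists of the simplices:

  0-simplices (4): [0], [1], [2], [3]
  1-simplices (6): [0,1], [0,2], [0,3], [1,2], [1,3], [2,3]
  2-simplices (4): [0,1,2], [0,1,3], [0,2,3], [1,2,3]
  3-simplices (1): [0,1,2,3]

Hence C_0 ≅ Z^4, C_1 ≅ Z^6, C_2 ≅ Z^4, C_3 ≅ Z^1.

The boundary map ∂_1: C_1 → C_0 sends each edge [p,q] (with p < q) to q − p. For instance
  ∂[0,3] = [3] − [0].
The resulting 4×6 matrix has rank 3, and its Smith normal form has invariant factors (1,1,1).

Boundary ∂_2: C_2 → C_1 acts by ∂[p,q,r] = [q,r] − [p,r] + [p,q]. For instance
  ∂[1,2,3] = [2,3] − [1,3] + [1,2],
  ∂[0,1,3] = [1,3] − [0,3] + [0,1].
As a 6×4 matrix over Z this has rank 3, with invariant factors (1,1,1).

The boundary map ∂_3: C_3 → C_2 sends each 3-simplex σ to the alternating sum Σ_i (−1)^i (σ with its i-th vertex removed). For instance
  ∂[0,1,2,3] = [1,2,3] − [0,2,3] + [0,1,3] − [0,1,2].
The resulting 4×1 matrix has rank 1, and its Smith normal form has invariant factors (1).

Now H_k = ker ∂_k / im ∂_{k+1}, so:

  H_3: rank ker ∂_3 − rank ∂_4 = (1 − 1) − 0 = 0, and there is no ∂_4, so H_3 ≅ 0.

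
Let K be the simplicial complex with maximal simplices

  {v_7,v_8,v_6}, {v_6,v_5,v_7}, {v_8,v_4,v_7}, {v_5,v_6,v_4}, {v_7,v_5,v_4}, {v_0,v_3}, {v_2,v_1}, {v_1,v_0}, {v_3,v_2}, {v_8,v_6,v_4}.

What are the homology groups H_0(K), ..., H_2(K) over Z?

H_0 ≅ Z^2,  H_1 ≅ Z,  H_2 ≅ Z.

We work with the vertex ordering v_0 < v_1 < v_2 < v_3 < v_4 < v_5 < v_6 < v_7 < v_8. The simplices of K, each written with vertices in increasing order, are:

  0-simplices (9): [v_0], [v_1], [v_2], [v_3], [v_4], [v_5], [v_6], [v_7], [v_8]
  1-simplices (13): [v_0,v_1], [v_0,v_3], [v_1,v_2], [v_2,v_3], [v_4,v_5], [v_4,v_6], [v_4,v_7], [v_4,v_8], [v_5,v_6], [v_5,v_7], [v_6,v_7], [v_6,v_8], [v_7,v_8]
  2-simplices (6): [v_4,v_5,v_6], [v_4,v_5,v_7], [v_4,v_6,v_8], [v_4,v_7,v_8], [v_5,v_6,v_7], [v_6,v_7,v_8]

Hence C_0 ≅ Z^9, C_1 ≅ Z^13, C_2 ≅ Z^6.

Boundary ∂_1: C_1 → C_0 sends each edge [p,q] (with p < q) to q − p. For instance
  ∂[v_0,v_1] = [v_1] − [v_0].
This gives a 9×13 integer matrix of rank 7; reducing to Smith normal form yields diagonal entries (1,1,1,1,1,1,1).

∂_2: C_2 → C_1 sends each 2-simplex [p,q,r] to [q,r] − [p,r] + [p,q]. For instance
  ∂[v_6,v_7,v_8] = [v_7,v_8] − [v_6,v_8] + [v_6,v_7],
  ∂[v_4,v_7,v_8] = [v_7,v_8] − [v_4,v_8] + [v_4,v_7].
The 13×6 boundary matrix has rank 5 and Smith normal form diag(1,1,1,1,1).

From H_k ≅ ker(∂_k) / im(∂_{k+1}) we obtain:

  H_0: rank C_0 − rank ∂_1 = 9 − 7 = 2, and the invariant factors of ∂_1 are all 1, so H_0 ≅ Z^2.
  H_1: rank ker ∂_1 − rank ∂_2 = (13 − 7) − 5 = 1, and the invariant factors of ∂_2 are all 1, so H_1 ≅ Z.
  H_2: rank ker ∂_2 − rank ∂_3 = (6 − 5) − 0 = 1, and there is no ∂_3, so H_2 ≅ Z.

(K is a triangulation of the disjoint union of the 2-sphere S^2 and the circle S^1.)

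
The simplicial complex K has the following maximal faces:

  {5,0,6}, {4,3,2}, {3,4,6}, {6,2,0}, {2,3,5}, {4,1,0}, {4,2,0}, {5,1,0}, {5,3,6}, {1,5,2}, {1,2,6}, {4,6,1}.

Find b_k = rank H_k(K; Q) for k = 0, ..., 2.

We work with the vertex ordering 0 < 1 < 2 < 3 < 4 < 5 < 6. The simplices of K, each written with vertices in increasing order, are:

  0-simplices (7): [0], [1], [2], [3], [4], [5], [6]
  1-simplices (18): [0,1], [0,2], [0,4], [0,5], [0,6], [1,2], [1,4], [1,5], [1,6], [2,3], [2,4], [2,5], [2,6], [3,4], [3,5], [3,6], [4,6], [5,6]
  2-simplices (12): [0,1,4], [0,1,5], [0,2,4], [0,2,6], [0,5,6], [1,2,5], [1,2,6], [1,4,6], [2,3,4], [2,3,5], [3,4,6], [3,5,6]

so the chain groups are C_0 ≅ Z^7, C_1 ≅ Z^18, C_2 ≅ Z^12.

∂_1: C_1 → C_0 sends each edge [p,q] (with p < q) to q − p.
This gives a 7×18 integer matrix of rank 6; reducing to Smith normal form yields diagonal entries (1,1,1,1,1,1).

∂_2: C_2 → C_1 acts by ∂[p,q,r] = [q,r] − [p,r] + [p,q]. For instance
  ∂[1,2,5] = [2,5] − [1,5] + [1,2],
  ∂[3,4,6] = [4,6] − [3,6] + [3,4].
The resulting 18×12 matrix has rank 12, and its Smith normal form has invariant factors (1,1,1,1,1,1,1,1,1,1,1,2).

Computing H_k = (kernel of ∂_k) / (image of ∂_{k+1}):

  H_0: rank C_0 − rank ∂_1 = 7 − 6 = 1, and the invariant factors of ∂_1 are all 1, so H_0 ≅ Z.
  H_1: rank ker ∂_1 − rank ∂_2 = (18 − 6) − 12 = 0, and ∂_2 has invariant factor 2 > 1, so H_1 ≅ Z/2.
  H_2: rank ker ∂_2 − rank ∂_3 = (12 − 12) − 0 = 0, and there is no ∂_3, so H_2 ≅ 0.

Hence the Betti numbers are b_0 = 1, b_1 = 0, b_2 = 0.

b_0 = 1, b_1 = 0, b_2 = 0.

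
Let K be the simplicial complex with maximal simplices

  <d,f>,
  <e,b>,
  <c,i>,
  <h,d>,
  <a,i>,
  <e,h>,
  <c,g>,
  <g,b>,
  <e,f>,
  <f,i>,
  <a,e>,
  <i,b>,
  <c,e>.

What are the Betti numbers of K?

b_0 = 1, b_1 = 5.

Take the total order a < b < c < d < e < f < g < h < i on the vertex set. Then K (dimension 1) consists of the simplices:

  0-simplices (9): a, b, c, d, e, f, g, h, i
  1-simplices (13): ae, ai, be, bg, bi, ce, cg, ci, df, dh, ef, eh, fi

Hence C_0 ≅ Z^9, C_1 ≅ Z^13.

∂_1: C_1 → C_0 sends each edge [p,q] (with p < q) to q − p. For instance
  ∂dh = h − d.
The 9×13 boundary matrix has rank 8 and Smith normal form diag(1,1,1,1,1,1,1,1).

Reading off H_k = ker ∂_k / im ∂_{k+1}:

  H_0: rank C_0 − rank ∂_1 = 9 − 8 = 1, and the invariant factors of ∂_1 are all 1, so H_0 ≅ Z.
  H_1: rank ker ∂_1 − rank ∂_2 = (13 − 8) − 0 = 5, and there is no ∂_2, so H_1 ≅ Z^5.

Hence the Betti numbers are b_0 = 1, b_1 = 5.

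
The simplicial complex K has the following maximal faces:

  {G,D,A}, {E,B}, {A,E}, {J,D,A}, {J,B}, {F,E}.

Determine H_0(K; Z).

H_0 = Z.

K has 7 vertices, 9 edges, 2 triangles.
rank ∂_0 = 0, rank ∂_1 = 6 ⇒ b_0 = 7 − 0 − 6 = 1; all invariant factors of ∂_1 are 1 so no torsion. So H_0 ≅ Z.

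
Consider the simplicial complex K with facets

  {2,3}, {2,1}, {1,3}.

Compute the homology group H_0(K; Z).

Order the vertices as 1 < 2 < 3. Listing each simplex with vertices in this order, K has dimension 1 with simplices:

  0-simplices (3): [1], [2], [3]
  1-simplices (3): [1,2], [1,3], [2,3]

so the chain groups are C_0 ≅ Z^3, C_1 ≅ Z^3.

The boundary map ∂_1: C_1 → C_0 sends each edge [p,q] (with p < q) to q − p. For instance
  ∂[1,2] = [2] − [1].
The resulting 3×3 matrix has rank 2, and its Smith normal form has invariant factors (1,1).

Now H_k = ker ∂_k / im ∂_{k+1}, so:

  H_0: rank C_0 − rank ∂_1 = 3 − 2 = 1, and the invariant factors of ∂_1 are all 1, so H_0 = Z.

H_0 = Z.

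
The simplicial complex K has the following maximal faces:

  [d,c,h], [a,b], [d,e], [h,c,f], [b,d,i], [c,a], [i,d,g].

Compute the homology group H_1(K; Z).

H_1 ≅ Z.

K has 9 vertices, 13 edges, 4 triangles.
rank ∂_1 = 8, rank ∂_2 = 4 ⇒ b_1 = 13 − 8 − 4 = 1; all invariant factors of ∂_2 are 1 so no torsion. So H_1 ≅ Z.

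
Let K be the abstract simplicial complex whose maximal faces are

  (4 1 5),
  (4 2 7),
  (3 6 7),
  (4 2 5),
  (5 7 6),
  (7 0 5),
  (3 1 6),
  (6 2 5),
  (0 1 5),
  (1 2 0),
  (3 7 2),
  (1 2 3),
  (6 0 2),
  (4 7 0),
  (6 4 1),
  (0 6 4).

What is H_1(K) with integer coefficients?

H_1 ≅ Z^2.

We work with the vertex ordering 0 < 1 < 2 < 3 < 4 < 5 < 6 < 7. The simplices of K, each written with vertices in increasing order, are:

  0-simplices (8): [0], [1], [2], [3], [4], [5], [6], [7]
  1-simplices (24): (24 of them)
  2-simplices (16): [0,1,2], [0,1,5], [0,2,6], [0,4,6], [0,4,7], [0,5,7], [1,2,3], [1,3,6], [1,4,5], [1,4,6], [2,3,7], [2,4,5], [2,4,7], [2,5,6], [3,6,7], [5,6,7]

giving chain groups C_0 ≅ Z^8, C_1 ≅ Z^24, C_2 ≅ Z^16.

Boundary ∂_1: C_1 → C_0 is given by ∂[p,q] = [q] − [p]. For instance
  ∂[2,5] = [5] − [2].
The 8×24 boundary matrix has rank 7 and Smith normal form diag(1,1,1,1,1,1,1).

∂_2: C_2 → C_1 acts by ∂[p,q,r] = [q,r] − [p,r] + [p,q]. For instance
  ∂[2,4,5] = [4,5] − [2,5] + [2,4],
  ∂[0,5,7] = [5,7] − [0,7] + [0,5].
The 24×16 boundary matrix has rank 15 and Smith normal form diag(1,1,1,1,1,1,1,1,1,1,1,1,1,1,1).

Computing H_k = (kernel of ∂_k) / (image of ∂_{k+1}):

  H_1: rank ker ∂_1 − rank ∂_2 = (24 − 7) − 15 = 2, and the invariant factors of ∂_2 are all 1, so H_1 ≅ Z^2.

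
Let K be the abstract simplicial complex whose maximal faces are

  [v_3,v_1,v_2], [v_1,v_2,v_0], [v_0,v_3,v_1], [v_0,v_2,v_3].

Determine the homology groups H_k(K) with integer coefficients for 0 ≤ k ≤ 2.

H_0 ≅ Z,  H_1 = 0,  H_2 ≅ Z.

We work with the vertex ordering v_0 < v_1 < v_2 < v_3. The simplices of K, each written with vertices in increasing order, are:

  0-simplices (4): [v_0], [v_1], [v_2], [v_3]
  1-simplices (6): [v_0,v_1], [v_0,v_2], [v_0,v_3], [v_1,v_2], [v_1,v_3], [v_2,v_3]
  2-simplices (4): [v_0,v_1,v_2], [v_0,v_1,v_3], [v_0,v_2,v_3], [v_1,v_2,v_3]

Hence C_0 ≅ Z^4, C_1 ≅ Z^6, C_2 ≅ Z^4.

The boundary map ∂_1: C_1 → C_0 maps an edge to its endpoints' difference, ∂[p,q] = q − p. For instance
  ∂[v_1,v_2] = [v_2] − [v_1].
The 4×6 boundary matrix has rank 3 and Smith normal form diag(1,1,1).

Boundary ∂_2: C_2 → C_1 maps a triangle to the signed sum of its edges. For instance
  ∂[v_0,v_2,v_3] = [v_2,v_3] − [v_0,v_3] + [v_0,v_2],
  ∂[v_0,v_1,v_3] = [v_1,v_3] − [v_0,v_3] + [v_0,v_1].
As a 6×4 matrix over Z this has rank 3, with invariant factors (1,1,1).

From H_k ≅ ker(∂_k) / im(∂_{k+1}) we obtain:

  H_0: rank C_0 − rank ∂_1 = 4 − 3 = 1, and the invariant factors of ∂_1 are all 1, so H_0 = Z.
  H_1: rank ker ∂_1 − rank ∂_2 = (6 − 3) − 3 = 0, and the invariant factors of ∂_2 are all 1, so H_1 = 0.
  H_2: rank ker ∂_2 − rank ∂_3 = (4 − 3) − 0 = 1, and there is no ∂_3, so H_2 = Z.

As a check, the Euler characteristic is 4 − 6 + 4 = 2, which agrees with 1 − 0 + 1 = 2.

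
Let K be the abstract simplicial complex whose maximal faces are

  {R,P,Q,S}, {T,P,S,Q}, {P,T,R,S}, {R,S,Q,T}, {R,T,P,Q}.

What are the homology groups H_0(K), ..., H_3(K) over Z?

H_0 = Z,  H_1 = 0,  H_2 = 0,  H_3 = Z.

We work with the vertex ordering P < Q < R < S < T. The simplices of K, each written with vertices in increasing order, are:

  0-simplices (5): P, Q, R, S, T
  1-simplices (10): PQ, PR, PS, PT, QR, QS, QT, RS, RT, ST
  2-simplices (10): PQR, PQS, PQT, PRS, PRT, PST, QRS, QRT, QST, RST
  3-simplices (5): PQRS, PQRT, PQST, PRST, QRST

Hence C_0 ≅ Z^5, C_1 ≅ Z^10, C_2 ≅ Z^10, C_3 ≅ Z^5.

The boundary map ∂_1: C_1 → C_0 is given by ∂[p,q] = [q] − [p]. For instance
  ∂QS = S − Q.
The 5×10 boundary matrix has rank 4 and Smith normal form diag(1,1,1,1).

Boundary ∂_2: C_2 → C_1 maps a triangle to the signed sum of its edges. For instance
  ∂QST = ST − QT + QS,
  ∂PQS = QS − PS + PQ.
As a 10×10 matrix over Z this has rank 6, with invariant factors (1,1,1,1,1,1).

The boundary map ∂_3: C_3 → C_2 sends each 3-simplex σ to the alternating sum Σ_i (−1)^i (σ with its i-th vertex removed). For instance
  ∂PQST = QST − PST + PQT − PQS,
  ∂PQRS = QRS − PRS + PQS − PQR.
This gives a 10×5 integer matrix of rank 4; reducing to Smith normal form yields diagonal entries (1,1,1,1).

Now H_k = ker ∂_k / im ∂_{k+1}, so:

  H_0: rank C_0 − rank ∂_1 = 5 − 4 = 1, and the invariant factors of ∂_1 are all 1, so H_0 ≅ Z.
  H_1: rank ker ∂_1 − rank ∂_2 = (10 − 4) − 6 = 0, and the invariant factors of ∂_2 are all 1, so H_1 ≅ 0.
  H_2: rank ker ∂_2 − rank ∂_3 = (10 − 6) − 4 = 0, and the invariant factors of ∂_3 are all 1, so H_2 ≅ 0.
  H_3: rank ker ∂_3 − rank ∂_4 = (5 − 4) − 0 = 1, and there is no ∂_4, so H_3 ≅ Z.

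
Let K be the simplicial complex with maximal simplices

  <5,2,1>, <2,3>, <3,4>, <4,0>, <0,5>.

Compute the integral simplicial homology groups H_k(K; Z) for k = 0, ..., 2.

Order the vertices as 0 < 1 < 2 < 3 < 4 < 5. Listing each simplex with vertices in this order, K has dimension 2 with simplices:

  0-simplices (6): [0], [1], [2], [3], [4], [5]
  1-simplices (7): [0,4], [0,5], [1,2], [1,5], [2,3], [2,5], [3,4]
  2-simplices (1): [1,2,5]

so the chain groups are C_0 ≅ Z^6, C_1 ≅ Z^7, C_2 ≅ Z^1.

The boundary map ∂_1: C_1 → C_0 is given by ∂[p,q] = [q] − [p]. For instance
  ∂[0,5] = [5] − [0].
This gives a 6×7 integer matrix of rank 5; reducing to Smith normal form yields diagonal entries (1,1,1,1,1).

∂_2: C_2 → C_1 maps a triangle to the signed sum of its edges. For instance
  ∂[1,2,5] = [2,5] − [1,5] + [1,2].
As a 7×1 matrix over Z this has rank 1, with invariant factors (1).

From H_k ≅ ker(∂_k) / im(∂_{k+1}) we obtain:

  H_0: rank C_0 − rank ∂_1 = 6 − 5 = 1, and the invariant factors of ∂_1 are all 1, so H_0 ≅ Z.
  H_1: rank ker ∂_1 − rank ∂_2 = (7 − 5) − 1 = 1, and the invariant factors of ∂_2 are all 1, so H_1 ≅ Z.
  H_2: rank ker ∂_2 − rank ∂_3 = (1 − 1) − 0 = 0, and there is no ∂_3, so H_2 ≅ 0.

H_0 ≅ Z,  H_1 ≅ Z,  H_2 = 0.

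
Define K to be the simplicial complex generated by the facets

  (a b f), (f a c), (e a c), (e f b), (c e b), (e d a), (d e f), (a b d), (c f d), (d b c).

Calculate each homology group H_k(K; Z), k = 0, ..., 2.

H_0 ≅ Z,  H_1 ≅ Z/2Z,  H_2 = 0.

Fix the vertex order a < b < c < d < e < f and write every simplex with vertices in increasing order. Then dim K = 2 and the simplices of K are:

  0-simplices (6): a, b, c, d, e, f
  1-simplices (15): ab, ac, ad, ae, af, bc, bd, be, bf, cd, ce, cf, de, df, ef
  2-simplices (10): abd, abf, ace, acf, ade, bcd, bce, bef, cdf, def

giving chain groups C_0 ≅ Z^6, C_1 ≅ Z^15, C_2 ≅ Z^10.

Boundary ∂_1: C_1 → C_0 sends each edge [p,q] (with p < q) to q − p. For instance
  ∂bd = d − b.
As a 6×15 matrix over Z this has rank 5, with invariant factors (1,1,1,1,1).

∂_2: C_2 → C_1 maps a triangle to the signed sum of its edges. For instance
  ∂bce = ce − be + bc,
  ∂abf = bf − af + ab.
As a 15×10 matrix over Z this has rank 10, with invariant factors (1,1,1,1,1,1,1,1,1,2).

From H_k ≅ ker(∂_k) / im(∂_{k+1}) we obtain:

  H_0: rank C_0 − rank ∂_1 = 6 − 5 = 1, and the invariant factors of ∂_1 are all 1, so H_0 = Z.
  H_1: rank ker ∂_1 − rank ∂_2 = (15 − 5) − 10 = 0, and ∂_2 has invariant factor 2 > 1, so H_1 = Z/2Z.
  H_2: rank ker ∂_2 − rank ∂_3 = (10 − 10) − 0 = 0, and there is no ∂_3, so H_2 = 0.

(K is a triangulation of the real projective plane RP^2.)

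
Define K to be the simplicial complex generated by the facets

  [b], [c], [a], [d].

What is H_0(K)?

We work with the vertex ordering a < b < c < d. The simplices of K, each written with vertices in increasing order, are:

  0-simplices (4): a, b, c, d

so the chain groups are C_0 ≅ Z^4.

Now H_k = ker ∂_k / im ∂_{k+1}, so:

  H_0: rank C_0 − rank ∂_1 = 4 − 0 = 4, and there is no ∂_1, so H_0 = Z^4.

H_0 ≅ Z^4.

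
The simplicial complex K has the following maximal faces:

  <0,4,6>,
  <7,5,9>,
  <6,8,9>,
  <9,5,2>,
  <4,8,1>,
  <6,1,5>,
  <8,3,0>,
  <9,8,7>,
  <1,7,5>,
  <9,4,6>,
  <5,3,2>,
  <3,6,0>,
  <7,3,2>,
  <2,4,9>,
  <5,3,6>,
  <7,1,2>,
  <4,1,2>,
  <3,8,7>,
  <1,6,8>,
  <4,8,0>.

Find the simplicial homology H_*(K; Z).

H_0 ≅ Z,  H_1 ≅ Z ⊕ Z/2,  H_2 = 0.

Fix the vertex order 0 < 1 < 2 < 3 < 4 < 5 < 6 < 7 < 8 < 9 and write every simplex with vertices in increasing order. Then dim K = 2 and the simplices of K are:

  0-simplices (10): [0], [1], [2], [3], [4], [5], [6], [7], [8], [9]
  1-simplices (30): (30 of them)
  2-simplices (20): (20 of them)

Hence C_0 ≅ Z^10, C_1 ≅ Z^30, C_2 ≅ Z^20.

The boundary map ∂_1: C_1 → C_0 is given by ∂[p,q] = [q] − [p].
As a 10×30 matrix over Z this has rank 9, with invariant factors (1,1,1,1,1,1,1,1,1).

The boundary map ∂_2: C_2 → C_1 acts by ∂[p,q,r] = [q,r] − [p,r] + [p,q]. For instance
  ∂[1,4,8] = [4,8] − [1,8] + [1,4],
  ∂[2,3,5] = [3,5] − [2,5] + [2,3].
The resulting 30×20 matrix has rank 20, and its Smith normal form has invariant factors (1,1,1,1,1,1,1,1,1,1,1,1,1,1,1,1,1,1,1,2).

Now H_k = ker ∂_k / im ∂_{k+1}, so:

  H_0: rank C_0 − rank ∂_1 = 10 − 9 = 1, and the invariant factors of ∂_1 are all 1, so H_0 ≅ Z.
  H_1: rank ker ∂_1 − rank ∂_2 = (30 − 9) − 20 = 1, and ∂_2 has invariant factor 2 > 1, so H_1 ≅ Z ⊕ Z/2.
  H_2: rank ker ∂_2 − rank ∂_3 = (20 − 20) − 0 = 0, and there is no ∂_3, so H_2 ≅ 0.

As a check, the Euler characteristic is 10 − 30 + 20 = 0, which agrees with 1 − 1 + 0 = 0.
(K is a triangulation of the Klein bottle.)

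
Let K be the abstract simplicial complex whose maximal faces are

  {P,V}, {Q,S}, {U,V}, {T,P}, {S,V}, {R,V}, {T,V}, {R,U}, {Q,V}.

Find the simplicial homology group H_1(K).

H_1 ≅ Z^3.

K has 7 vertices, 9 edges.
rank ∂_1 = 6, rank ∂_2 = 0 ⇒ b_1 = 9 − 6 − 0 = 3. So H_1 ≅ Z^3.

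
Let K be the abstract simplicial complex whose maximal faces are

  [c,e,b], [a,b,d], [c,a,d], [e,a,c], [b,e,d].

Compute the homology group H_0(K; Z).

H_0 = Z.

Take the total order a < b < c < d < e on the vertex set. Then K (dimension 2) consists of the simplices:

  0-simplices (5): a, b, c, d, e
  1-simplices (10): ab, ac, ad, ae, bc, bd, be, cd, ce, de
  2-simplices (5): abd, acd, ace, bce, bde

so the chain groups are C_0 ≅ Z^5, C_1 ≅ Z^10, C_2 ≅ Z^5.

∂_1: C_1 → C_0 maps an edge to its endpoints' difference, ∂[p,q] = q − p.
This gives a 5×10 integer matrix of rank 4; reducing to Smith normal form yields diagonal entries (1,1,1,1).

∂_2: C_2 → C_1 acts by ∂[p,q,r] = [q,r] − [p,r] + [p,q]. For instance
  ∂ace = ce − ae + ac,
  ∂acd = cd − ad + ac.
As a 10×5 matrix over Z this has rank 5, with invariant factors (1,1,1,1,1).

Computing H_k = (kernel of ∂_k) / (image of ∂_{k+1}):

  H_0: rank C_0 − rank ∂_1 = 5 − 4 = 1, and the invariant factors of ∂_1 are all 1, so H_0 ≅ Z.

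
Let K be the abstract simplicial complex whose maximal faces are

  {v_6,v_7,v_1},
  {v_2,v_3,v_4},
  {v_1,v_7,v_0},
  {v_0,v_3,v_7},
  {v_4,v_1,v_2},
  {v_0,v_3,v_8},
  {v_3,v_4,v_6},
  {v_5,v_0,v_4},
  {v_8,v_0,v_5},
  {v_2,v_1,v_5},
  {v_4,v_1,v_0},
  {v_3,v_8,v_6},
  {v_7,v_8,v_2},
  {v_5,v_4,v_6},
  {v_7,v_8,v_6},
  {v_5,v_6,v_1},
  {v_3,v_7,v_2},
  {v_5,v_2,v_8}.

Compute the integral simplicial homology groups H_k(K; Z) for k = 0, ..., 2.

K has 9 vertices, 27 edges, 18 triangles.
rank ∂_0 = 0, rank ∂_1 = 8 ⇒ b_0 = 9 − 0 − 8 = 1; all invariant factors of ∂_1 are 1 so no torsion. So H_0 = Z.
rank ∂_1 = 8, rank ∂_2 = 18 ⇒ b_1 = 27 − 8 − 18 = 1; ∂_2 has invariant factor(s) [2] giving torsion. So H_1 = Z × Z/2.
rank ∂_2 = 18, rank ∂_3 = 0 ⇒ b_2 = 18 − 18 − 0 = 0. So H_2 = 0.

H_0 ≅ Z,  H_1 ≅ Z × Z/2,  H_2 = 0.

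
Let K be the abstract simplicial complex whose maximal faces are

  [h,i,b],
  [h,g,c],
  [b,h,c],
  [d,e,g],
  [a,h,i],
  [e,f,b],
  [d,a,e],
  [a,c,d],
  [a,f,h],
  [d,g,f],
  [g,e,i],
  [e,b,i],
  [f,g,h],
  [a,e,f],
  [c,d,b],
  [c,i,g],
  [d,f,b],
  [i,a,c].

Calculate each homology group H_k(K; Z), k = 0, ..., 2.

H_0 = Z,  H_1 = Z ⊕ Z/2Z,  H_2 = 0.

We work with the vertex ordering a < b < c < d < e < f < g < h < i. The simplices of K, each written with vertices in increasing order, are:

  0-simplices (9): a, b, c, d, e, f, g, h, i
  1-simplices (27): ac, ad, ae, af, ah, ai, bc, bd, be, bf, bh, bi, cd, cg, ch, ci, de, df, dg, ef, eg, ei, fg, fh, gh, gi, hi
  2-simplices (18): acd, aci, ade, aef, afh, ahi, bcd, bch, bdf, bef, bei, bhi, cgh, cgi, deg, dfg, egi, fgh

so the chain groups are C_0 ≅ Z^9, C_1 ≅ Z^27, C_2 ≅ Z^18.

The boundary map ∂_1: C_1 → C_0 is given by ∂[p,q] = [q] − [p].
The 9×27 boundary matrix has rank 8 and Smith normal form diag(1,1,1,1,1,1,1,1).

∂_2: C_2 → C_1 acts by ∂[p,q,r] = [q,r] − [p,r] + [p,q]. For instance
  ∂dfg = fg − dg + df,
  ∂bhi = hi − bi + bh.
As a 27×18 matrix over Z this has rank 18, with invariant factors (1,1,1,1,1,1,1,1,1,1,1,1,1,1,1,1,1,2).

Reading off H_k = ker ∂_k / im ∂_{k+1}:

  H_0: rank C_0 − rank ∂_1 = 9 − 8 = 1, and the invariant factors of ∂_1 are all 1, so H_0 = Z.
  H_1: rank ker ∂_1 − rank ∂_2 = (27 − 8) − 18 = 1, and ∂_2 has invariant factor 2 > 1, so H_1 = Z ⊕ Z/2Z.
  H_2: rank ker ∂_2 − rank ∂_3 = (18 − 18) − 0 = 0, and there is no ∂_3, so H_2 = 0.

(K is a triangulation of the Klein bottle.)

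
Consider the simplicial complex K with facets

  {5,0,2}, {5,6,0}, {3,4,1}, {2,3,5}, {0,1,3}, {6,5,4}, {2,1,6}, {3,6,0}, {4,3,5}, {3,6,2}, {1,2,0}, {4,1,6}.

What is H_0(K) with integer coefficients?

Take the total order 0 < 1 < 2 < 3 < 4 < 5 < 6 on the vertex set. Then K (dimension 2) consists of the simplices:

  0-simplices (7): [0], [1], [2], [3], [4], [5], [6]
  1-simplices (18): [0,1], [0,2], [0,3], [0,5], [0,6], [1,2], [1,3], [1,4], [1,6], [2,3], [2,5], [2,6], [3,4], [3,5], [3,6], [4,5], [4,6], [5,6]
  2-simplices (12): [0,1,2], [0,1,3], [0,2,5], [0,3,6], [0,5,6], [1,2,6], [1,3,4], [1,4,6], [2,3,5], [2,3,6], [3,4,5], [4,5,6]

so the chain groups are C_0 ≅ Z^7, C_1 ≅ Z^18, C_2 ≅ Z^12.

The boundary map ∂_1: C_1 → C_0 sends each edge [p,q] (with p < q) to q − p. For instance
  ∂[1,2] = [2] − [1].
This gives a 7×18 integer matrix of rank 6; reducing to Smith normal form yields diagonal entries (1,1,1,1,1,1).

∂_2: C_2 → C_1 sends each 2-simplex [p,q,r] to [q,r] − [p,r] + [p,q]. For instance
  ∂[0,2,5] = [2,5] − [0,5] + [0,2],
  ∂[0,5,6] = [5,6] − [0,6] + [0,5].
This gives a 18×12 integer matrix of rank 12; reducing to Smith normal form yields diagonal entries (1,1,1,1,1,1,1,1,1,1,1,2).

From H_k ≅ ker(∂_k) / im(∂_{k+1}) we obtain:

  H_0: rank C_0 − rank ∂_1 = 7 − 6 = 1, and the invariant factors of ∂_1 are all 1, so H_0 = Z.

H_0 ≅ Z.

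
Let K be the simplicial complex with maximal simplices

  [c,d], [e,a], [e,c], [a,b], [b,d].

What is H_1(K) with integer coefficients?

H_1 ≅ Z.

We work with the vertex ordering a < b < c < d < e. The simplices of K, each written with vertices in increasing order, are:

  0-simplices (5): a, b, c, d, e
  1-simplices (5): ab, ae, bd, cd, ce

Hence C_0 ≅ Z^5, C_1 ≅ Z^5.

The boundary map ∂_1: C_1 → C_0 maps an edge to its endpoints' difference, ∂[p,q] = q − p.
As a 5×5 matrix over Z this has rank 4, with invariant factors (1,1,1,1).

Reading off H_k = ker ∂_k / im ∂_{k+1}:

  H_1: rank ker ∂_1 − rank ∂_2 = (5 − 4) − 0 = 1, and there is no ∂_2, so H_1 ≅ Z.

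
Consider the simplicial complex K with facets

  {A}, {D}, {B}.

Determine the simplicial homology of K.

Fix the vertex order A < B < D and write every simplex with vertices in increasing order. Then dim K = 0 and the simplices of K are:

  0-simplices (3): A, B, D

Hence C_0 ≅ Z^3.

Computing H_k = (kernel of ∂_k) / (image of ∂_{k+1}):

  H_0: rank C_0 − rank ∂_1 = 3 − 0 = 3, and there is no ∂_1, so H_0 ≅ Z^3.

H_0 = Z^3.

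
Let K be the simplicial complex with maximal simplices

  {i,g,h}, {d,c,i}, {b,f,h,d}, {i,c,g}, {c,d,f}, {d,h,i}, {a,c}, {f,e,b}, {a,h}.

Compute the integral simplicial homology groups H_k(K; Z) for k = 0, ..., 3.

H_0 ≅ Z,  H_1 ≅ Z,  H_2 = 0,  H_3 = 0.

Take the total order a < b < c < d < e < f < g < h < i on the vertex set. Then K (dimension 3) consists of the simplices:

  0-simplices (9): a, b, c, d, e, f, g, h, i
  1-simplices (18): ac, ah, bd, be, bf, bh, cd, cf, cg, ci, df, dh, di, ef, fh, gh, gi, hi
  2-simplices (10): bdf, bdh, bef, bfh, cdf, cdi, cgi, dfh, dhi, ghi
  3-simplices (1): bdfh

giving chain groups C_0 ≅ Z^9, C_1 ≅ Z^18, C_2 ≅ Z^10, C_3 ≅ Z^1.

Boundary ∂_1: C_1 → C_0 is given by ∂[p,q] = [q] − [p]. For instance
  ∂cd = d − c.
As a 9×18 matrix over Z this has rank 8, with invariant factors (1,1,1,1,1,1,1,1).

Boundary ∂_2: C_2 → C_1 sends each 2-simplex [p,q,r] to [q,r] − [p,r] + [p,q]. For instance
  ∂dhi = hi − di + dh,
  ∂cgi = gi − ci + cg.
As a 18×10 matrix over Z this has rank 9, with invariant factors (1,1,1,1,1,1,1,1,1).

Boundary ∂_3: C_3 → C_2 sends each 3-simplex σ to the alternating sum Σ_i (−1)^i (σ with its i-th vertex removed). For instance
  ∂bdfh = dfh − bfh + bdh − bdf.
As a 10×1 matrix over Z this has rank 1, with invariant factors (1).

From H_k ≅ ker(∂_k) / im(∂_{k+1}) we obtain:

  H_0: rank C_0 − rank ∂_1 = 9 − 8 = 1, and the invariant factors of ∂_1 are all 1, so H_0 = Z.
  H_1: rank ker ∂_1 − rank ∂_2 = (18 − 8) − 9 = 1, and the invariant factors of ∂_2 are all 1, so H_1 = Z.
  H_2: rank ker ∂_2 − rank ∂_3 = (10 − 9) − 1 = 0, and the invariant factors of ∂_3 are all 1, so H_2 = 0.
  H_3: rank ker ∂_3 − rank ∂_4 = (1 − 1) − 0 = 0, and there is no ∂_4, so H_3 = 0.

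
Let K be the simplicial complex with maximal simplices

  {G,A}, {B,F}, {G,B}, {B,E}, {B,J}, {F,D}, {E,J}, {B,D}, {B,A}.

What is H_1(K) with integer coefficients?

Take the total order A < B < D < E < F < G < J on the vertex set. Then K (dimension 1) consists of the simplices:

  0-simplices (7): A, B, D, E, F, G, J
  1-simplices (9): AB, AG, BD, BE, BF, BG, BJ, DF, EJ

giving chain groups C_0 ≅ Z^7, C_1 ≅ Z^9.

Boundary ∂_1: C_1 → C_0 is given by ∂[p,q] = [q] − [p].
The 7×9 boundary matrix has rank 6 and Smith normal form diag(1,1,1,1,1,1).

From H_k ≅ ker(∂_k) / im(∂_{k+1}) we obtain:

  H_1: rank ker ∂_1 − rank ∂_2 = (9 − 6) − 0 = 3, and there is no ∂_2, so H_1 = Z^3.

H_1 = Z^3.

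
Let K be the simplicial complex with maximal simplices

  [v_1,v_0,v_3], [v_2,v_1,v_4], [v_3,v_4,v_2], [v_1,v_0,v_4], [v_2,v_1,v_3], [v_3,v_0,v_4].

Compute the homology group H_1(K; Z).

K has 5 vertices, 9 edges, 6 triangles.
rank ∂_1 = 4, rank ∂_2 = 5 ⇒ b_1 = 9 − 4 − 5 = 0; all invariant factors of ∂_2 are 1 so no torsion. So H_1 = 0.

H_1 = 0.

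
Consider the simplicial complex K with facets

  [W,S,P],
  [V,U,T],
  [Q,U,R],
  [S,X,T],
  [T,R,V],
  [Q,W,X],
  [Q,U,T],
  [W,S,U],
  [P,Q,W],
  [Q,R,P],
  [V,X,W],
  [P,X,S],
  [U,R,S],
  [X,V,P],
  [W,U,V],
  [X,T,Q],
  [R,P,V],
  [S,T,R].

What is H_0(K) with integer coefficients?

H_0 = Z.

Take the total order P < Q < R < S < T < U < V < W < X on the vertex set. Then K (dimension 2) consists of the simplices:

  0-simplices (9): P, Q, R, S, T, U, V, W, X
  1-simplices (27): PQ, PR, PS, PV, PW, PX, QR, QT, QU, QW, QX, RS, RT, RU, RV, ST, SU, SW, SX, TU, TV, TX, UV, UW, VW, VX, WX
  2-simplices (18): PQR, PQW, PRV, PSW, PSX, PVX, QRU, QTU, QTX, QWX, RST, RSU, RTV, STX, SUW, TUV, UVW, VWX

giving chain groups C_0 ≅ Z^9, C_1 ≅ Z^27, C_2 ≅ Z^18.

∂_1: C_1 → C_0 maps an edge to its endpoints' difference, ∂[p,q] = q − p. For instance
  ∂SW = W − S.
As a 9×27 matrix over Z this has rank 8, with invariant factors (1,1,1,1,1,1,1,1).

∂_2: C_2 → C_1 maps a triangle to the signed sum of its edges. For instance
  ∂RTV = TV − RV + RT,
  ∂SUW = UW − SW + SU.
This gives a 27×18 integer matrix of rank 18; reducing to Smith normal form yields diagonal entries (1,1,1,1,1,1,1,1,1,1,1,1,1,1,1,1,1,2).

Now H_k = ker ∂_k / im ∂_{k+1}, so:

  H_0: rank C_0 − rank ∂_1 = 9 − 8 = 1, and the invariant factors of ∂_1 are all 1, so H_0 = Z.

(K is a triangulation of the Klein bottle.)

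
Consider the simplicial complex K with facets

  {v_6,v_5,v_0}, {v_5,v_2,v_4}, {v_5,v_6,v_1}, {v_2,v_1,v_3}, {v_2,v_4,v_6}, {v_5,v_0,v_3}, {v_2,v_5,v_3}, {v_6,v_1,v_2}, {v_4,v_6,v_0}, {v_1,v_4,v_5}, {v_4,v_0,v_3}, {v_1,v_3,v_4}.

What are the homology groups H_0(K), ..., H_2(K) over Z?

Take the total order v_0 < v_1 < v_2 < v_3 < v_4 < v_5 < v_6 on the vertex set. Then K (dimension 2) consists of the simplices:

  0-simplices (7): [v_0], [v_1], [v_2], [v_3], [v_4], [v_5], [v_6]
  1-simplices (18): (18 of them)
  2-simplices (12): (12 of them)

giving chain groups C_0 ≅ Z^7, C_1 ≅ Z^18, C_2 ≅ Z^12.

Boundary ∂_1: C_1 → C_0 maps an edge to its endpoints' difference, ∂[p,q] = q − p. For instance
  ∂[v_2,v_5] = [v_5] − [v_2].
The 7×18 boundary matrix has rank 6 and Smith normal form diag(1,1,1,1,1,1).

∂_2: C_2 → C_1 sends each 2-simplex [p,q,r] to [q,r] − [p,r] + [p,q]. For instance
  ∂[v_2,v_3,v_5] = [v_3,v_5] − [v_2,v_5] + [v_2,v_3],
  ∂[v_1,v_3,v_4] = [v_3,v_4] − [v_1,v_4] + [v_1,v_3].
The 18×12 boundary matrix has rank 12 and Smith normal form diag(1,1,1,1,1,1,1,1,1,1,1,2).

Reading off H_k = ker ∂_k / im ∂_{k+1}:

  H_0: rank C_0 − rank ∂_1 = 7 − 6 = 1, and the invariant factors of ∂_1 are all 1, so H_0 ≅ Z.
  H_1: rank ker ∂_1 − rank ∂_2 = (18 − 6) − 12 = 0, and ∂_2 has invariant factor 2 > 1, so H_1 ≅ Z/2.
  H_2: rank ker ∂_2 − rank ∂_3 = (12 − 12) − 0 = 0, and there is no ∂_3, so H_2 ≅ 0.

(K is a triangulation of the real projective plane RP^2.)

H_0 = Z,  H_1 = Z/2,  H_2 = 0.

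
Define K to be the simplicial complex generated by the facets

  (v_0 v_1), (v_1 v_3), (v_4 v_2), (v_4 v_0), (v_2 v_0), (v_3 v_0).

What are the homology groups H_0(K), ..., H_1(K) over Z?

We work with the vertex ordering v_0 < v_1 < v_2 < v_3 < v_4. The simplices of K, each written with vertices in increasing order, are:

  0-simplices (5): [v_0], [v_1], [v_2], [v_3], [v_4]
  1-simplices (6): [v_0,v_1], [v_0,v_2], [v_0,v_3], [v_0,v_4], [v_1,v_3], [v_2,v_4]

Hence C_0 ≅ Z^5, C_1 ≅ Z^6.

The boundary map ∂_1: C_1 → C_0 sends each edge [p,q] (with p < q) to q − p.
This gives a 5×6 integer matrix of rank 4; reducing to Smith normal form yields diagonal entries (1,1,1,1).

Reading off H_k = ker ∂_k / im ∂_{k+1}:

  H_0: rank C_0 − rank ∂_1 = 5 − 4 = 1, and the invariant factors of ∂_1 are all 1, so H_0 = Z.
  H_1: rank ker ∂_1 − rank ∂_2 = (6 − 4) − 0 = 2, and there is no ∂_2, so H_1 = Z^2.

H_0 ≅ Z,  H_1 ≅ Z^2.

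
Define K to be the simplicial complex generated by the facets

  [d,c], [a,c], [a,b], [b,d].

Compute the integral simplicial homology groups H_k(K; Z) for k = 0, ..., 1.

H_0 ≅ Z,  H_1 ≅ Z.

Fix the vertex order a < b < c < d and write every simplex with vertices in increasing order. Then dim K = 1 and the simplices of K are:

  0-simplices (4): a, b, c, d
  1-simplices (4): ab, ac, bd, cd

so the chain groups are C_0 ≅ Z^4, C_1 ≅ Z^4.

∂_1: C_1 → C_0 maps an edge to its endpoints' difference, ∂[p,q] = q − p. For instance
  ∂bd = d − b.
The 4×4 boundary matrix has rank 3 and Smith normal form diag(1,1,1).

Computing H_k = (kernel of ∂_k) / (image of ∂_{k+1}):

  H_0: rank C_0 − rank ∂_1 = 4 − 3 = 1, and the invariant factors of ∂_1 are all 1, so H_0 = Z.
  H_1: rank ker ∂_1 − rank ∂_2 = (4 − 3) − 0 = 1, and there is no ∂_2, so H_1 = Z.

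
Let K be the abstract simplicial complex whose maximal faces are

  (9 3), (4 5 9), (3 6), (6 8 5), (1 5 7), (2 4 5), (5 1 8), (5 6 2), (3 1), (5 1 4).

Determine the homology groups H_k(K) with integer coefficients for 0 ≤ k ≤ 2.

Fix the vertex order 1 < 2 < 3 < 4 < 5 < 6 < 7 < 8 < 9 and write every simplex with vertices in increasing order. Then dim K = 2 and the simplices of K are:

  0-simplices (9): [1], [2], [3], [4], [5], [6], [7], [8], [9]
  1-simplices (17): [1,3], [1,4], [1,5], [1,7], [1,8], [2,4], [2,5], [2,6], [3,6], [3,9], [4,5], [4,9], [5,6], [5,7], [5,8], [5,9], [6,8]
  2-simplices (7): [1,4,5], [1,5,7], [1,5,8], [2,4,5], [2,5,6], [4,5,9], [5,6,8]

so the chain groups are C_0 ≅ Z^9, C_1 ≅ Z^17, C_2 ≅ Z^7.

Boundary ∂_1: C_1 → C_0 is given by ∂[p,q] = [q] − [p]. For instance
  ∂[2,4] = [4] − [2].
The resulting 9×17 matrix has rank 8, and its Smith normal form has invariant factors (1,1,1,1,1,1,1,1).

Boundary ∂_2: C_2 → C_1 sends each 2-simplex [p,q,r] to [q,r] − [p,r] + [p,q]. For instance
  ∂[2,4,5] = [4,5] − [2,5] + [2,4],
  ∂[1,5,8] = [5,8] − [1,8] + [1,5].
The 17×7 boundary matrix has rank 7 and Smith normal form diag(1,1,1,1,1,1,1).

From H_k ≅ ker(∂_k) / im(∂_{k+1}) we obtain:

  H_0: rank C_0 − rank ∂_1 = 9 − 8 = 1, and the invariant factors of ∂_1 are all 1, so H_0 = Z.
  H_1: rank ker ∂_1 − rank ∂_2 = (17 − 8) − 7 = 2, and the invariant factors of ∂_2 are all 1, so H_1 = Z^2.
  H_2: rank ker ∂_2 − rank ∂_3 = (7 − 7) − 0 = 0, and there is no ∂_3, so H_2 = 0.

H_0 = Z,  H_1 = Z^2,  H_2 = 0.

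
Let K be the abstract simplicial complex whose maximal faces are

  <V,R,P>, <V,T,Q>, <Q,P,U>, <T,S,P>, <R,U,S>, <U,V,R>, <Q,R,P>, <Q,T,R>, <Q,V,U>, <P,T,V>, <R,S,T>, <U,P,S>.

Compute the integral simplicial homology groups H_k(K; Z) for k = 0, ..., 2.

We work with the vertex ordering P < Q < R < S < T < U < V. The simplices of K, each written with vertices in increasing order, are:

  0-simplices (7): P, Q, R, S, T, U, V
  1-simplices (18): PQ, PR, PS, PT, PU, PV, QR, QT, QU, QV, RS, RT, RU, RV, ST, SU, TV, UV
  2-simplices (12): PQR, PQU, PRV, PST, PSU, PTV, QRT, QTV, QUV, RST, RSU, RUV

so the chain groups are C_0 ≅ Z^7, C_1 ≅ Z^18, C_2 ≅ Z^12.

Boundary ∂_1: C_1 → C_0 maps an edge to its endpoints' difference, ∂[p,q] = q − p. For instance
  ∂QU = U − Q.
As a 7×18 matrix over Z this has rank 6, with invariant factors (1,1,1,1,1,1).

The boundary map ∂_2: C_2 → C_1 acts by ∂[p,q,r] = [q,r] − [p,r] + [p,q]. For instance
  ∂QTV = TV − QV + QT,
  ∂PST = ST − PT + PS.
This gives a 18×12 integer matrix of rank 12; reducing to Smith normal form yields diagonal entries (1,1,1,1,1,1,1,1,1,1,1,2).

From H_k ≅ ker(∂_k) / im(∂_{k+1}) we obtain:

  H_0: rank C_0 − rank ∂_1 = 7 − 6 = 1, and the invariant factors of ∂_1 are all 1, so H_0 = Z.
  H_1: rank ker ∂_1 − rank ∂_2 = (18 − 6) − 12 = 0, and ∂_2 has invariant factor 2 > 1, so H_1 = Z/2Z.
  H_2: rank ker ∂_2 − rank ∂_3 = (12 − 12) − 0 = 0, and there is no ∂_3, so H_2 = 0.

(K is a triangulation of the real projective plane RP^2.)

H_0 ≅ Z,  H_1 ≅ Z/2Z,  H_2 = 0.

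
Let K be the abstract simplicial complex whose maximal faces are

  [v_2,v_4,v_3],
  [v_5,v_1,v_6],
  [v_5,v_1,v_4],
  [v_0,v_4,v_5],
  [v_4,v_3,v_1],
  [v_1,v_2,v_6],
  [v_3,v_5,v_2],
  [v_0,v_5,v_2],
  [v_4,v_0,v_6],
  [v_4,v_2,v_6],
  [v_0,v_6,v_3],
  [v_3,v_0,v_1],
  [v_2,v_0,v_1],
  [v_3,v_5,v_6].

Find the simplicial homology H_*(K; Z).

Fix the vertex order v_0 < v_1 < v_2 < v_3 < v_4 < v_5 < v_6 and write every simplex with vertices in increasing order. Then dim K = 2 and the simplices of K are:

  0-simplices (7): [v_0], [v_1], [v_2], [v_3], [v_4], [v_5], [v_6]
  1-simplices (21): (21 of them)
  2-simplices (14): (14 of them)

giving chain groups C_0 ≅ Z^7, C_1 ≅ Z^21, C_2 ≅ Z^14.

∂_1: C_1 → C_0 maps an edge to its endpoints' difference, ∂[p,q] = q − p.
This gives a 7×21 integer matrix of rank 6; reducing to Smith normal form yields diagonal entries (1,1,1,1,1,1).

∂_2: C_2 → C_1 sends each 2-simplex [p,q,r] to [q,r] − [p,r] + [p,q]. For instance
  ∂[v_2,v_3,v_5] = [v_3,v_5] − [v_2,v_5] + [v_2,v_3],
  ∂[v_1,v_2,v_6] = [v_2,v_6] − [v_1,v_6] + [v_1,v_2].
The resulting 21×14 matrix has rank 13, and its Smith normal form has invariant factors (1,1,1,1,1,1,1,1,1,1,1,1,1).

Reading off H_k = ker ∂_k / im ∂_{k+1}:

  H_0: rank C_0 − rank ∂_1 = 7 − 6 = 1, and the invariant factors of ∂_1 are all 1, so H_0 ≅ Z.
  H_1: rank ker ∂_1 − rank ∂_2 = (21 − 6) − 13 = 2, and the invariant factors of ∂_2 are all 1, so H_1 ≅ Z^2.
  H_2: rank ker ∂_2 − rank ∂_3 = (14 − 13) − 0 = 1, and there is no ∂_3, so H_2 ≅ Z.

As a check, the Euler characteristic is 7 − 21 + 14 = 0, which agrees with 1 − 2 + 1 = 0.
(K is a triangulation of the torus T^2.)

H_0 = Z,  H_1 = Z^2,  H_2 = Z.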